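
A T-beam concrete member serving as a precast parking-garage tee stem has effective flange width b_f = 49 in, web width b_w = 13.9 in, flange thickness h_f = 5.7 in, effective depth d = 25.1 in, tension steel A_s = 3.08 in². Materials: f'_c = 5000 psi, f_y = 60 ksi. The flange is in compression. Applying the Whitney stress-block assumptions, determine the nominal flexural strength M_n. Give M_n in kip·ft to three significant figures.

Tension: T = A_s f_y = 3.08 × 60 = 184.8 kips.
Try a within the flange: a = T/(0.85 f'_c b_f) = 184.8/(0.85 × 5 × 49) = 0.887 in.
Since a = 0.887 ≤ h_f = 5.7 in, the stress block lies entirely in the flange; analyse as a rectangular beam of width b_f.
M_n = T(d − a/2) = 184.8 × (25.1 − 0.4435) = 4556.5 kip·in.
M_n = 4556.5/12 = 379.71 kip·ft.

M_n ≈ 380 kip·ft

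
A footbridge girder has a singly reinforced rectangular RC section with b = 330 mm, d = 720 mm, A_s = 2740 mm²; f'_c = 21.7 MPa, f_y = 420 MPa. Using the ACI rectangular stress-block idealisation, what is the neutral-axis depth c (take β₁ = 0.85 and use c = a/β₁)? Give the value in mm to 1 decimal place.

c ≈ 222.4 mm

T = A_s f_y = 2740 × 420 = 1150800 N = 1150.8 kN.
Setting C = 0.85 f'_c a b equal to T: a = 1150800/(0.85 × 21.7 × 330) = 189.063 mm.
With β₁ = 0.85, c = a/β₁ = 189.063/0.85 = 222.4 mm.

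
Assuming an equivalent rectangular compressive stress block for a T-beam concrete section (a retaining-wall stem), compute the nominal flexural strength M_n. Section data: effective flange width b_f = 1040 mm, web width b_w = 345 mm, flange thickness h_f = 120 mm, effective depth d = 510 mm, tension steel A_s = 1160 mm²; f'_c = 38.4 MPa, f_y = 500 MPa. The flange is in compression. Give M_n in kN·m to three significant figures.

Tension: T = A_s f_y = 1160 × 500 = 580000 N.
Try a within the flange: a = T/(0.85 f'_c b_f) = 580000/(0.85 × 38.4 × 1040) = 17.09 mm.
Since a = 17.09 ≤ h_f = 120 mm, the stress block lies entirely in the flange; analyse as a rectangular beam of width b_f.
M_n = T(d − a/2) = 580000 × (510 − 8.545) = 290.84 × 10⁶ N·mm.
M_n = 290.84 kN·m.

M_n ≈ 291 kN·m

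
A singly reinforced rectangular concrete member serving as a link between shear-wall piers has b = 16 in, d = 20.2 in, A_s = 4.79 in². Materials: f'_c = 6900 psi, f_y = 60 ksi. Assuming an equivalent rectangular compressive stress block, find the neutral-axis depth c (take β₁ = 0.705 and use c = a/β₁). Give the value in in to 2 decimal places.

T = A_s f_y = 4.79 × 60 = 287.4 kips.
a = T/(0.85 f'_c b) = 287.4/(0.85 × 6.9 × 16) = 3.0627 in.
With β₁ = 0.705, c = a/β₁ = 3.0627/0.705 = 4.34 in.

c ≈ 4.34 in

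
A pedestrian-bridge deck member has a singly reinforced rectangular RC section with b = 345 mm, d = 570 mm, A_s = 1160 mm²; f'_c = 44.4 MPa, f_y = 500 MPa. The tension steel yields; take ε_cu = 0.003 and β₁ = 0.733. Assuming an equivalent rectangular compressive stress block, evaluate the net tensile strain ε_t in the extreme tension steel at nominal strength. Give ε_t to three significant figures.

a = A_s f_y/(0.85 f'_c b) = 44.55 mm.
β₁ = 0.733, so c = a/β₁ = 44.55/0.733 = 60.78 mm.
From the linear strain diagram with ε_cu = 0.003: ε_t = 0.003 (d − c)/c = 0.003 × (570 − 60.78)/60.78 = 0.0251.
Since ε_t ≥ 0.005, the section is tension-controlled.

ε_t ≈ 0.0251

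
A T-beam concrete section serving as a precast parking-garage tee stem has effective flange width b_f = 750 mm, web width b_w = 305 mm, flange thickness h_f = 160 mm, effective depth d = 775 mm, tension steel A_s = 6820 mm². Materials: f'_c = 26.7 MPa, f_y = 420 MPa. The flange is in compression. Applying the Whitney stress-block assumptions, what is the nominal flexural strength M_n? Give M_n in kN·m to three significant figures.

M_n ≈ 1980 kN·m

Tension: T = A_s f_y = 6820 × 420 = 2864400 N.
Try a within the flange: a = T/(0.85 f'_c b_f) = 2864400/(0.85 × 26.7 × 750) = 168.28 mm.
a = 168.28 > h_f = 160 mm: the block extends into the web. Split into flange-overhang and web parts.
C_f = 0.85 f'_c (b_f − b_w) h_f = 0.85 × 26.7 × (750 − 305) × 160 = 1615884 N.
Remaining web compression depth: a_w = (T − C_f)/(0.85 f'_c b_w) = (2864400 − 1615884)/(0.85 × 26.7 × 305) = 180.37 mm.
M_n = C_f(d − h_f/2) + (T − C_f)(d − a_w/2) = 1615884 × (775 − 80) + 1248516 × (775 − 90.185) = 1123.04 + 855.00 = 1978.04 × 10⁶ N·mm.
M_n = 1978.04 kN·m.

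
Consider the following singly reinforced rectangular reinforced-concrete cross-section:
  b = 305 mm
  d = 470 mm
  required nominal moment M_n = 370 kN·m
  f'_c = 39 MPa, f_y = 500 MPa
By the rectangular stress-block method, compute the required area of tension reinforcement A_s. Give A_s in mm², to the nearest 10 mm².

A_s ≈ 1730 mm²

With M_n = 0.85 f'_c a b (d − a/2), solve the quadratic for a:
a = d − √(d² − 2M_n/(0.85 f'_c b)) = 470 − √(470² − 2 × 370×10⁶/(0.85 × 39 × 305)) = 85.67 mm.
A_s = 0.85 f'_c a b / f_y = 0.85 × 39 × 85.67 × 305 / 500 = 1732.4 mm².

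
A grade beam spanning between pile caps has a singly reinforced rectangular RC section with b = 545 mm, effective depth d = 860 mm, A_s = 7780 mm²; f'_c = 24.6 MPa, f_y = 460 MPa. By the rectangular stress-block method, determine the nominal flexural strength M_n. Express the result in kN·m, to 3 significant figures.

M_n ≈ 2520 kN·m

T = A_s f_y = 7780 × 460 = 3578800 N = 3578.8 kN.
From C = T: a = T/(0.85 f'_c b) = 3578800/(0.85 × 24.6 × 545) = 314.04 mm.
M_n = T(d − a/2) = 3578.8 kN × (860 − 157.02) mm = 2515.82 kN·m.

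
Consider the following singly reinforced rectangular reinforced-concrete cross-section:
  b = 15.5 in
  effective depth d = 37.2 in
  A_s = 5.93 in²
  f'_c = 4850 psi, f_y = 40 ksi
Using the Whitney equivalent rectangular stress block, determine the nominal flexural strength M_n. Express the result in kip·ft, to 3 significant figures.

T = A_s f_y = 5.93 × 40 = 237.2 kips.
a = T/(0.85 f'_c b) = 237.2/(0.85 × 4.85 × 15.5) = 3.712 in.
M_n = T(d − a/2) = 237.2 × (37.2 − 1.856) = 8383.6 kip·in = 8383.6/12 = 698.63 kip·ft.

M_n ≈ 699 kip·ft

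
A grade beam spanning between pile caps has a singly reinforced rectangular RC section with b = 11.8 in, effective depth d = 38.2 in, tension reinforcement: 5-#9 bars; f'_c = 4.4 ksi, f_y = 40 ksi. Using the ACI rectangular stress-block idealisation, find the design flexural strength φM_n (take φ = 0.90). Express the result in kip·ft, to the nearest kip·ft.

φM_n ≈ 539 kip·ft

A_s = 5 × 1 = 5 in².
T = A_s f_y = 5 × 40 = 200 kips.
a = T/(0.85 f'_c b) = 200/(0.85 × 4.4 × 11.8) = 4.532 in.
M_n = T(d − a/2) = 200 × (38.2 − 2.266) = 7186.8 kip·in = 7186.8/12 = 598.90 kip·ft.
φM_n = 0.90 × 598.90 = 539.01 kip·ft.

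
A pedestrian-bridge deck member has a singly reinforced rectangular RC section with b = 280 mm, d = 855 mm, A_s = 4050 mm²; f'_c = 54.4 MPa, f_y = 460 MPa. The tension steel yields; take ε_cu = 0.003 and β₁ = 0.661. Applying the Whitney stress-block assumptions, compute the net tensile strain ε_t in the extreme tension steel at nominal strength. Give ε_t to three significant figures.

a = A_s f_y/(0.85 f'_c b) = 143.89 mm.
β₁ = 0.661, so c = a/β₁ = 143.89/0.661 = 217.69 mm.
From the linear strain diagram with ε_cu = 0.003: ε_t = 0.003 (d − c)/c = 0.003 × (855 − 217.69)/217.69 = 0.00878.
Since ε_t ≥ 0.005, the section is tension-controlled.

ε_t ≈ 0.00878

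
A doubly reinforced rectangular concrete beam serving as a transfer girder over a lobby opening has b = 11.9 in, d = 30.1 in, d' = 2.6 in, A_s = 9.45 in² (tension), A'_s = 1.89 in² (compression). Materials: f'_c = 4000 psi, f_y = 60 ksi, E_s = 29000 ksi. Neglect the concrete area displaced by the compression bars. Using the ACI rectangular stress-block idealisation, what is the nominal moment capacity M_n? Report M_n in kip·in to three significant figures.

M_n ≈ 14200 kip·in

Assume both steels yield.
a = (A_s − A'_s) f_y/(0.85 f'_c b) = (9.45 − 1.89) × 60/(0.85 × 4 × 11.9) = 11.211 in.
c = a/β₁ = 11.211/0.85 = 13.189 in; ε'_s = 0.003(c − d')/c = 0.0024 ≥ ε_y = 0.0021, so the compression steel yields.
M_n = (A_s − A'_s) f_y (d − a/2) + A'_s f_y (d − d') = 453.6 × (30.1 − 5.6055) + 113.4 × (30.1 − 2.6) = 11110.7 + 3118.5 = 14229.2 kip·in.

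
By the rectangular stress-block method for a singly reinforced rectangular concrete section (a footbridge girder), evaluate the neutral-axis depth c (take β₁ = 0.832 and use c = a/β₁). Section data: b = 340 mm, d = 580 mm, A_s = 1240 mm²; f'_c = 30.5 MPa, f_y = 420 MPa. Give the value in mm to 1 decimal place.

T = A_s f_y = 1240 × 420 = 520800 N = 520.8 kN.
Setting C = 0.85 f'_c a b equal to T: a = 520800/(0.85 × 30.5 × 340) = 59.084 mm.
With β₁ = 0.832, c = a/β₁ = 59.084/0.832 = 71.0 mm.

c ≈ 71.0 mm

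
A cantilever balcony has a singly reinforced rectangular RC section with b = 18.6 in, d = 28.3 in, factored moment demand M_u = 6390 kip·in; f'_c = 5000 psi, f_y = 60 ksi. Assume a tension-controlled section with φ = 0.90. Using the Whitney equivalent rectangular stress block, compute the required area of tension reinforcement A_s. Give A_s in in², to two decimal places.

A_s ≈ 4.45 in²

M_n = M_u/φ = 6390/0.90 = 7100 kip·in.
From M_n = 0.85 f'_c a b (d − a/2):
a = d − √(d² − 2M_n/(0.85 f'_c b)) = 28.3 − √(28.3² − 2 × 7100/(0.85 × 5 × 18.6)) = 3.375 in.
A_s = 0.85 f'_c a b / f_y = 0.85 × 5 × 3.375 × 18.6 / 60 = 4.447 in².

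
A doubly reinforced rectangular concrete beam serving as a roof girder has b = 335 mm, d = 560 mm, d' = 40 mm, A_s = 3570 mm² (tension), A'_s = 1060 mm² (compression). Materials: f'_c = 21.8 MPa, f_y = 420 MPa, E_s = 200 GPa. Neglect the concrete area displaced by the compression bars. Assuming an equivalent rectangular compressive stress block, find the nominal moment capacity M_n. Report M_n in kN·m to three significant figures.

Assume both tension and compression steel yield.
Net tension couple steel: A_s − A'_s = 2510 mm².
a = (A_s − A'_s) f_y / (0.85 f'_c b) = 1054200/(0.85 × 21.8 × 335) = 169.83 mm.
c = a/β₁ = 169.83/0.85 = 199.80 mm; ε'_s = 0.003(c − d')/c = 0.0024 ≥ f_y/E_s = 0.0021, so compression steel does yield.
M_n = (A_s − A'_s) f_y (d − a/2) + A'_s f_y (d − d') = [1054200 × (560 − 84.915) + 445200 × (560 − 40)] × 10⁻⁶ = 500.83 + 231.50 = 732.33 kN·m.

M_n ≈ 732 kN·m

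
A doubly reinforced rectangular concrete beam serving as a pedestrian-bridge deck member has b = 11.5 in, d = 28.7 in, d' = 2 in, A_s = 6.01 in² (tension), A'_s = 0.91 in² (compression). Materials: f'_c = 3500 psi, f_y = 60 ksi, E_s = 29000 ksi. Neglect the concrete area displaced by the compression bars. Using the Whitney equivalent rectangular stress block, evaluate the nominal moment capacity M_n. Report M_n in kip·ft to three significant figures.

Assume both steels yield.
a = (A_s − A'_s) f_y/(0.85 f'_c b) = (6.01 − 0.91) × 60/(0.85 × 3.5 × 11.5) = 8.944 in.
c = a/β₁ = 8.944/0.85 = 10.522 in; ε'_s = 0.003(c − d')/c = 0.0024 ≥ ε_y = 0.0021, so the compression steel yields.
M_n = (A_s − A'_s) f_y (d − a/2) + A'_s f_y (d − d') = 306 × (28.7 − 4.472) + 54.6 × (28.7 − 2) = 7413.8 + 1457.8 = 8871.6 kip·in = 8871.6/12 = 739.30 kip·ft.

M_n ≈ 739 kip·ft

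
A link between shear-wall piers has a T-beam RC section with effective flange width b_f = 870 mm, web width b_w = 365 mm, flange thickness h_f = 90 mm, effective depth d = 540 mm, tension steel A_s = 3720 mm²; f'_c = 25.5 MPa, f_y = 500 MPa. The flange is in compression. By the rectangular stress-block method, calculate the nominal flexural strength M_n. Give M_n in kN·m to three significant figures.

Tension: T = A_s f_y = 3720 × 500 = 1860000 N.
Try a within the flange: a = T/(0.85 f'_c b_f) = 1860000/(0.85 × 25.5 × 870) = 98.64 mm.
a = 98.64 > h_f = 90 mm: the block extends into the web. Split into flange-overhang and web parts.
C_f = 0.85 f'_c (b_f − b_w) h_f = 0.85 × 25.5 × (870 − 365) × 90 = 985129 N.
Remaining web compression depth: a_w = (T − C_f)/(0.85 f'_c b_w) = (1860000 − 985129)/(0.85 × 25.5 × 365) = 110.58 mm.
M_n = C_f(d − h_f/2) + (T − C_f)(d − a_w/2) = 985129 × (540 − 45) + 874871 × (540 − 55.29) = 487.64 + 424.06 = 911.70 × 10⁶ N·mm.
M_n = 911.70 kN·m.

M_n ≈ 912 kN·m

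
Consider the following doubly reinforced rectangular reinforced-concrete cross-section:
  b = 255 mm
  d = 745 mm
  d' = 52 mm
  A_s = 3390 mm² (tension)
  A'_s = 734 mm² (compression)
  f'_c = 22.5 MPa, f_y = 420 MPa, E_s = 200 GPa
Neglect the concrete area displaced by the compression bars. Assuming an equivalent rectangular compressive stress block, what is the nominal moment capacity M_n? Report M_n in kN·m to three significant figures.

Assume both tension and compression steel yield.
Net tension couple steel: A_s − A'_s = 2656 mm².
a = (A_s − A'_s) f_y / (0.85 f'_c b) = 1115520/(0.85 × 22.5 × 255) = 228.74 mm.
c = a/β₁ = 228.74/0.85 = 269.11 mm; ε'_s = 0.003(c − d')/c = 0.0024 ≥ f_y/E_s = 0.0021, so compression steel does yield.
M_n = (A_s − A'_s) f_y (d − a/2) + A'_s f_y (d − d') = [1115520 × (745 − 114.37) + 308280 × (745 − 52)] × 10⁻⁶ = 703.48 + 213.64 = 917.12 kN·m.

M_n ≈ 917 kN·m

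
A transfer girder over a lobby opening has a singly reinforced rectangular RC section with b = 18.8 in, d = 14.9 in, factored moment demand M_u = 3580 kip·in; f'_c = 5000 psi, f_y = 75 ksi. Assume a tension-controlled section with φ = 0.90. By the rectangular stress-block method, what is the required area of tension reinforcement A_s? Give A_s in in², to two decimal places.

A_s ≈ 4.09 in²

M_n = M_u/φ = 3580/0.90 = 3977.78 kip·in.
From M_n = 0.85 f'_c a b (d − a/2):
a = d − √(d² − 2M_n/(0.85 f'_c b)) = 14.9 − √(14.9² − 2 × 3977.78/(0.85 × 5 × 18.8)) = 3.835 in.
A_s = 0.85 f'_c a b / f_y = 0.85 × 5 × 3.835 × 18.8 / 75 = 4.086 in².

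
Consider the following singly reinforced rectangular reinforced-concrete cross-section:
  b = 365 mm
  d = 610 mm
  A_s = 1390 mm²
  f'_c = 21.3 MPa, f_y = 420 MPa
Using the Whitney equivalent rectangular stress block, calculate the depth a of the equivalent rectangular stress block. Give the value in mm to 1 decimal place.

T = A_s f_y = 1390 × 420 = 583800 N = 583.8 kN.
Setting C = 0.85 f'_c a b equal to T: a = 583800/(0.85 × 21.3 × 365) = 88.3 mm.

a ≈ 88.3 mm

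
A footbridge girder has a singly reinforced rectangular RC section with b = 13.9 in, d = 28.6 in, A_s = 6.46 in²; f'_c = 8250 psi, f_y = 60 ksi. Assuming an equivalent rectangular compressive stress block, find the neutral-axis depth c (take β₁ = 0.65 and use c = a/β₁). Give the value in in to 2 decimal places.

c ≈ 6.12 in

T = A_s f_y = 6.46 × 60 = 387.6 kips.
a = T/(0.85 f'_c b) = 387.6/(0.85 × 8.25 × 13.9) = 3.9765 in.
With β₁ = 0.65, c = a/β₁ = 3.9765/0.65 = 6.12 in.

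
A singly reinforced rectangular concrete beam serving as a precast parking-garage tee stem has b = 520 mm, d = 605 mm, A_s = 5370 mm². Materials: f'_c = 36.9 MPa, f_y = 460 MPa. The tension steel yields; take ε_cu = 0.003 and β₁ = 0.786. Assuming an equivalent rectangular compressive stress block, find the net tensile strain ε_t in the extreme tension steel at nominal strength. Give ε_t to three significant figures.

a = A_s f_y/(0.85 f'_c b) = 151.45 mm.
β₁ = 0.786, so c = a/β₁ = 151.45/0.786 = 192.68 mm.
From the linear strain diagram with ε_cu = 0.003: ε_t = 0.003 (d − c)/c = 0.003 × (605 − 192.68)/192.68 = 0.00642.
Since ε_t ≥ 0.005, the section is tension-controlled.

ε_t ≈ 0.00642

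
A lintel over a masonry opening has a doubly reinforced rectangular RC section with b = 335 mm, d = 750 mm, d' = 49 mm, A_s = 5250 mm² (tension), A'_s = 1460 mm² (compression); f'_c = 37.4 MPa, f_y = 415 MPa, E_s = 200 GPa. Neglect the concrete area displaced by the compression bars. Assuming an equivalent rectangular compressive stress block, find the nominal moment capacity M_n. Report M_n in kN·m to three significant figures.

M_n ≈ 1490 kN·m

Assume both tension and compression steel yield.
Net tension couple steel: A_s − A'_s = 3790 mm².
a = (A_s − A'_s) f_y / (0.85 f'_c b) = 1572850/(0.85 × 37.4 × 335) = 147.69 mm.
c = a/β₁ = 147.69/0.783 = 188.62 mm; ε'_s = 0.003(c − d')/c = 0.0022 ≥ f_y/E_s = 0.0021, so compression steel does yield.
M_n = (A_s − A'_s) f_y (d − a/2) + A'_s f_y (d − d') = [1572850 × (750 − 73.845) + 605900 × (750 − 49)] × 10⁻⁶ = 1063.49 + 424.74 = 1488.23 kN·m.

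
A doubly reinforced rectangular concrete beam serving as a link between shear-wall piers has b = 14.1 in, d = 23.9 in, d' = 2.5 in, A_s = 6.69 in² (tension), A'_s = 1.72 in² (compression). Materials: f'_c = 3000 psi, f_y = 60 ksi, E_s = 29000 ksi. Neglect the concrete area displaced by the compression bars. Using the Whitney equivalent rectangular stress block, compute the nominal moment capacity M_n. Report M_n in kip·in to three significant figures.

Assume both steels yield.
a = (A_s − A'_s) f_y/(0.85 f'_c b) = (6.69 − 1.72) × 60/(0.85 × 3 × 14.1) = 8.294 in.
c = a/β₁ = 8.294/0.85 = 9.758 in; ε'_s = 0.003(c − d')/c = 0.0022 ≥ ε_y = 0.0021, so the compression steel yields.
M_n = (A_s − A'_s) f_y (d − a/2) + A'_s f_y (d − d') = 298.2 × (23.9 − 4.147) + 103.2 × (23.9 − 2.5) = 5890.3 + 2208.5 = 8098.8 kip·in.

M_n ≈ 8100 kip·in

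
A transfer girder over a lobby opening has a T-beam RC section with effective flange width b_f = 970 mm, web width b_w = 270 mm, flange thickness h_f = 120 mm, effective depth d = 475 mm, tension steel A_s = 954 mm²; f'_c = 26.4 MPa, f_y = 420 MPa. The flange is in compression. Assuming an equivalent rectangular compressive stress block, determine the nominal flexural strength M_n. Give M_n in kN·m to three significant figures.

M_n ≈ 187 kN·m

Tension: T = A_s f_y = 954 × 420 = 400680 N.
Try a within the flange: a = T/(0.85 f'_c b_f) = 400680/(0.85 × 26.4 × 970) = 18.41 mm.
Since a = 18.41 ≤ h_f = 120 mm, the stress block lies entirely in the flange; analyse as a rectangular beam of width b_f.
M_n = T(d − a/2) = 400680 × (475 − 9.205) = 186.63 × 10⁶ N·mm.
M_n = 186.63 kN·m.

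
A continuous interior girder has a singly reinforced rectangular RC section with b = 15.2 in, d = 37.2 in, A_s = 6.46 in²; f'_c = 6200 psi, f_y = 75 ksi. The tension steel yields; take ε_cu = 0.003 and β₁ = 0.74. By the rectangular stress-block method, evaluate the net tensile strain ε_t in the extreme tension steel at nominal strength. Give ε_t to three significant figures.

a = A_s f_y/(0.85 f'_c b) = 6.048 in.
β₁ = 0.74, so c = a/β₁ = 6.048/0.74 = 8.173 in.
From the linear strain diagram with ε_cu = 0.003: ε_t = 0.003 (d − c)/c = 0.003 × (37.2 − 8.173)/8.173 = 0.0107.
Since ε_t ≥ 0.005, the section is tension-controlled.

ε_t ≈ 0.0107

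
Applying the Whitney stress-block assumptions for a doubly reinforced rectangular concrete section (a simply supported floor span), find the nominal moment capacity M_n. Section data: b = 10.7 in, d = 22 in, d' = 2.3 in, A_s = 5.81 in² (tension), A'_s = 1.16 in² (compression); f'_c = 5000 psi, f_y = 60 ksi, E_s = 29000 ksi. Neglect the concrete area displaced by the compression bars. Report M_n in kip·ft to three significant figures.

M_n ≈ 554 kip·ft

Assume both steels yield.
a = (A_s − A'_s) f_y/(0.85 f'_c b) = (5.81 − 1.16) × 60/(0.85 × 5 × 10.7) = 6.135 in.
c = a/β₁ = 6.135/0.8 = 7.669 in; ε'_s = 0.003(c − d')/c = 0.0021 ≥ ε_y = 0.0021, so the compression steel yields.
M_n = (A_s − A'_s) f_y (d − a/2) + A'_s f_y (d − d') = 279 × (22 − 3.0675) + 69.6 × (22 − 2.3) = 5282.2 + 1371.1 = 6653.3 kip·in = 6653.3/12 = 554.44 kip·ft.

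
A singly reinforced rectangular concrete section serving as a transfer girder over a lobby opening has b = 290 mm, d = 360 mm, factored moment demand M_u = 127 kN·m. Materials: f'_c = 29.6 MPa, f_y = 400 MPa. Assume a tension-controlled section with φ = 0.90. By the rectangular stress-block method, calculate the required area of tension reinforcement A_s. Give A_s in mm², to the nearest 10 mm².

A_s ≈ 1070 mm²

M_n = M_u/φ = 127/0.90 = 141.111 kN·m.
With M_n = 0.85 f'_c a b (d − a/2), solve the quadratic for a:
a = d − √(d² − 2M_n/(0.85 f'_c b)) = 360 − √(360² − 2 × 141.111×10⁶/(0.85 × 29.6 × 290)) = 58.47 mm.
A_s = 0.85 f'_c a b / f_y = 0.85 × 29.6 × 58.47 × 290 / 400 = 1066.6 mm².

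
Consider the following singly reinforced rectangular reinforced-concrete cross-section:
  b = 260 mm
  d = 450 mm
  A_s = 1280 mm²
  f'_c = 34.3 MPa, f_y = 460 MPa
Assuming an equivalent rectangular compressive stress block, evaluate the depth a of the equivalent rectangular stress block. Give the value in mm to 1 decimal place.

a ≈ 77.7 mm

T = A_s f_y = 1280 × 460 = 588800 N = 588.8 kN.
Setting C = 0.85 f'_c a b equal to T: a = 588800/(0.85 × 34.3 × 260) = 77.7 mm.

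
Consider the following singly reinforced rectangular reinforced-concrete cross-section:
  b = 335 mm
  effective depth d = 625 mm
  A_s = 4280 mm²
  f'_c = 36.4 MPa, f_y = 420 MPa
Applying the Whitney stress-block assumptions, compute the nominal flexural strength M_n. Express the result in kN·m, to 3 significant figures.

M_n ≈ 968 kN·m

T = A_s f_y = 4280 × 420 = 1797600 N = 1797.6 kN.
From C = T: a = T/(0.85 f'_c b) = 1797600/(0.85 × 36.4 × 335) = 173.43 mm.
M_n = T(d − a/2) = 1797.6 kN × (625 − 86.715) mm = 967.62 kN·m.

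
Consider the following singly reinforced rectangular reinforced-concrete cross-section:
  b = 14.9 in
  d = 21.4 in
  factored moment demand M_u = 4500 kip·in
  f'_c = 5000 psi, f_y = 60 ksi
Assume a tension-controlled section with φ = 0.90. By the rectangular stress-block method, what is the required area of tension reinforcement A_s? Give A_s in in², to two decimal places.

M_n = M_u/φ = 4500/0.90 = 5000 kip·in.
From M_n = 0.85 f'_c a b (d − a/2):
a = d − √(d² − 2M_n/(0.85 f'_c b)) = 21.4 − √(21.4² − 2 × 5000/(0.85 × 5 × 14.9)) = 4.078 in.
A_s = 0.85 f'_c a b / f_y = 0.85 × 5 × 4.078 × 14.9 / 60 = 4.304 in².

A_s ≈ 4.30 in²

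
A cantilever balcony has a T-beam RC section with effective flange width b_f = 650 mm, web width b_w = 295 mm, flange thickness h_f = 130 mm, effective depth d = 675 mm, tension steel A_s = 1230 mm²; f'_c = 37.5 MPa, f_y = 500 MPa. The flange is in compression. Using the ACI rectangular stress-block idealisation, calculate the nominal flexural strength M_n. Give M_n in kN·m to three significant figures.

Tension: T = A_s f_y = 1230 × 500 = 615000 N.
Try a within the flange: a = T/(0.85 f'_c b_f) = 615000/(0.85 × 37.5 × 650) = 29.68 mm.
Since a = 29.68 ≤ h_f = 130 mm, the stress block lies entirely in the flange; analyse as a rectangular beam of width b_f.
M_n = T(d − a/2) = 615000 × (675 − 14.84) = 406.00 × 10⁶ N·mm.
M_n = 406.00 kN·m.

M_n ≈ 406 kN·m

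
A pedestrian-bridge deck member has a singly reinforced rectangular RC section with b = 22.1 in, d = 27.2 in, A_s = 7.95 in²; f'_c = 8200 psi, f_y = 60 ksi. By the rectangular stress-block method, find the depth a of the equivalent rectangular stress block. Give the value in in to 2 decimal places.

a ≈ 3.10 in

T = A_s f_y = 7.95 × 60 = 477 kips.
a = T/(0.85 f'_c b) = 477/(0.85 × 8.2 × 22.1) = 3.10 in.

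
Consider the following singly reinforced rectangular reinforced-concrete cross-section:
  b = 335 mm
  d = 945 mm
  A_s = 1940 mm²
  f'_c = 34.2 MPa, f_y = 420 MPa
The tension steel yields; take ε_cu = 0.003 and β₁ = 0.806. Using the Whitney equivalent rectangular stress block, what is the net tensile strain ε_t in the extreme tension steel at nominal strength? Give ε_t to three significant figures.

a = A_s f_y/(0.85 f'_c b) = 83.67 mm.
β₁ = 0.806, so c = a/β₁ = 83.67/0.806 = 103.81 mm.
From the linear strain diagram with ε_cu = 0.003: ε_t = 0.003 (d − c)/c = 0.003 × (945 − 103.81)/103.81 = 0.0243.
Since ε_t ≥ 0.005, the section is tension-controlled.

ε_t ≈ 0.0243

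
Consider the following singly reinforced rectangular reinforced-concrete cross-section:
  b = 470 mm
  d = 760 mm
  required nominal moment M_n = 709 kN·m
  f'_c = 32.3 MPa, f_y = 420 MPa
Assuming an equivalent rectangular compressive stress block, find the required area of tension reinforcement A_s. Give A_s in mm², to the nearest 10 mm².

A_s ≈ 2340 mm²

With M_n = 0.85 f'_c a b (d − a/2), solve the quadratic for a:
a = d − √(d² − 2M_n/(0.85 f'_c b)) = 760 − √(760² − 2 × 709×10⁶/(0.85 × 32.3 × 470)) = 76.11 mm.
A_s = 0.85 f'_c a b / f_y = 0.85 × 32.3 × 76.11 × 470 / 420 = 2338.4 mm².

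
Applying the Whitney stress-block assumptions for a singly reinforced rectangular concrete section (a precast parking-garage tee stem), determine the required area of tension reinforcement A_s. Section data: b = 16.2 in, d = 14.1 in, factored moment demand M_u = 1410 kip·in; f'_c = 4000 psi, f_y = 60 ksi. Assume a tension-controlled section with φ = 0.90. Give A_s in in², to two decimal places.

A_s ≈ 2.01 in²

M_n = M_u/φ = 1410/0.90 = 1566.67 kip·in.
From M_n = 0.85 f'_c a b (d − a/2):
a = d − √(d² − 2M_n/(0.85 f'_c b)) = 14.1 − √(14.1² − 2 × 1566.67/(0.85 × 4 × 16.2)) = 2.187 in.
A_s = 0.85 f'_c a b / f_y = 0.85 × 4 × 2.187 × 16.2 / 60 = 2.008 in².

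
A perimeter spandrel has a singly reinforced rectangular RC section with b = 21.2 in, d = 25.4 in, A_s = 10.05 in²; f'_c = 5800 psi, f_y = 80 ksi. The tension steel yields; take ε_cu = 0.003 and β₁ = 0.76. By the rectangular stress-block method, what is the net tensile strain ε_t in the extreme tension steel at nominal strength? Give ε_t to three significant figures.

a = A_s f_y/(0.85 f'_c b) = 7.693 in.
β₁ = 0.76, so c = a/β₁ = 7.693/0.76 = 10.122 in.
From the linear strain diagram with ε_cu = 0.003: ε_t = 0.003 (d − c)/c = 0.003 × (25.4 − 10.122)/10.122 = 0.00453.
ε_t is between 0.004 and 0.005 — transition zone.

ε_t ≈ 0.00453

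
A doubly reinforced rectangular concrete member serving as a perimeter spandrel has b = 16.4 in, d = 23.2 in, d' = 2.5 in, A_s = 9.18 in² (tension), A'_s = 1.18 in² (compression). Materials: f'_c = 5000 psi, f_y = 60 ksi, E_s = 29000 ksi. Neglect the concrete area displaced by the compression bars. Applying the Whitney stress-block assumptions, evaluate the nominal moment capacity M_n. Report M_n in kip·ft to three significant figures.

M_n ≈ 912 kip·ft

Assume both steels yield.
a = (A_s − A'_s) f_y/(0.85 f'_c b) = (9.18 − 1.18) × 60/(0.85 × 5 × 16.4) = 6.887 in.
c = a/β₁ = 6.887/0.8 = 8.609 in; ε'_s = 0.003(c − d')/c = 0.0021 ≥ ε_y = 0.0021, so the compression steel yields.
M_n = (A_s − A'_s) f_y (d − a/2) + A'_s f_y (d − d') = 480 × (23.2 − 3.4435) + 70.8 × (23.2 − 2.5) = 9483.1 + 1465.6 = 10948.7 kip·in = 10948.7/12 = 912.39 kip·ft.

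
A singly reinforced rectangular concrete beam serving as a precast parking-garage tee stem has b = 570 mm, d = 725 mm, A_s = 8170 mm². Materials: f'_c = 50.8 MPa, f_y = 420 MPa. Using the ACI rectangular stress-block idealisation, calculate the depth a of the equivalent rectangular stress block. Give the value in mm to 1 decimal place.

T = A_s f_y = 8170 × 420 = 3431400 N = 3431.4 kN.
Setting C = 0.85 f'_c a b equal to T: a = 3431400/(0.85 × 50.8 × 570) = 139.4 mm.

a ≈ 139.4 mm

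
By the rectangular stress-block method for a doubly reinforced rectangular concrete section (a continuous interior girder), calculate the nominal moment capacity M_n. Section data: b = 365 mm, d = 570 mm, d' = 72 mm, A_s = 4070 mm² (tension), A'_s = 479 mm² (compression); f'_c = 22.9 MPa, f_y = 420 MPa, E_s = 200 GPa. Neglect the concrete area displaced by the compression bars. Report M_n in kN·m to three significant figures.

M_n ≈ 800 kN·m

Assume both tension and compression steel yield.
Net tension couple steel: A_s − A'_s = 3591 mm².
a = (A_s − A'_s) f_y / (0.85 f'_c b) = 1508220/(0.85 × 22.9 × 365) = 212.28 mm.
c = a/β₁ = 212.28/0.85 = 249.74 mm; ε'_s = 0.003(c − d')/c = 0.0021 ≥ f_y/E_s = 0.0021, so compression steel does yield.
M_n = (A_s − A'_s) f_y (d − a/2) + A'_s f_y (d − d') = [1508220 × (570 − 106.14) + 201180 × (570 − 72)] × 10⁻⁶ = 699.60 + 100.19 = 799.79 kN·m.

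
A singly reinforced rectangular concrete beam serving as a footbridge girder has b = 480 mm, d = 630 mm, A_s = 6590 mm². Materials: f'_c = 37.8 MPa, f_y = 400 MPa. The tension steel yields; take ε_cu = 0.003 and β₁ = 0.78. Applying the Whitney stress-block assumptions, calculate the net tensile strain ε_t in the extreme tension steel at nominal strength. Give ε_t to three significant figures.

ε_t ≈ 0.00563

a = A_s f_y/(0.85 f'_c b) = 170.92 mm.
β₁ = 0.78, so c = a/β₁ = 170.92/0.78 = 219.13 mm.
From the linear strain diagram with ε_cu = 0.003: ε_t = 0.003 (d − c)/c = 0.003 × (630 − 219.13)/219.13 = 0.00563.
Since ε_t ≥ 0.005, the section is tension-controlled.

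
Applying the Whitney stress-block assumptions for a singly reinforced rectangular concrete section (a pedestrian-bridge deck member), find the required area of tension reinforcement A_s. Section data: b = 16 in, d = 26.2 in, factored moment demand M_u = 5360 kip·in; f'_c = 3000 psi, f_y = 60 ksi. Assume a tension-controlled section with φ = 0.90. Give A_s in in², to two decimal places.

M_n = M_u/φ = 5360/0.90 = 5955.56 kip·in.
From M_n = 0.85 f'_c a b (d − a/2):
a = d − √(d² − 2M_n/(0.85 f'_c b)) = 26.2 − √(26.2² − 2 × 5955.56/(0.85 × 3 × 16)) = 6.338 in.
A_s = 0.85 f'_c a b / f_y = 0.85 × 3 × 6.338 × 16 / 60 = 4.310 in².

A_s ≈ 4.31 in²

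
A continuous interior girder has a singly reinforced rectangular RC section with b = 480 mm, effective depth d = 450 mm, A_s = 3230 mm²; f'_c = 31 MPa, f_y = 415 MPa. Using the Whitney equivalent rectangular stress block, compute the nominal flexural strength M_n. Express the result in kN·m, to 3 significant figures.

T = A_s f_y = 3230 × 415 = 1340450 N = 1340.45 kN.
From C = T: a = T/(0.85 f'_c b) = 1340450/(0.85 × 31 × 480) = 105.98 mm.
M_n = T(d − a/2) = 1340.45 kN × (450 − 52.99) mm = 532.17 kN·m.

M_n ≈ 532 kN·m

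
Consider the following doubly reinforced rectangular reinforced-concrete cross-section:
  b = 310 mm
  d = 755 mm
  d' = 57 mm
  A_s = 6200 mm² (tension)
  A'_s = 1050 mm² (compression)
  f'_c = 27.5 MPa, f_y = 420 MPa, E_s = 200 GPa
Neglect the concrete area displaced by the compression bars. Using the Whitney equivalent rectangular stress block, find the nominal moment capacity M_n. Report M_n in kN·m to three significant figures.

Assume both tension and compression steel yield.
Net tension couple steel: A_s − A'_s = 5150 mm².
a = (A_s − A'_s) f_y / (0.85 f'_c b) = 2163000/(0.85 × 27.5 × 310) = 298.50 mm.
c = a/β₁ = 298.50/0.85 = 351.18 mm; ε'_s = 0.003(c − d')/c = 0.0025 ≥ f_y/E_s = 0.0021, so compression steel does yield.
M_n = (A_s − A'_s) f_y (d − a/2) + A'_s f_y (d − d') = [2163000 × (755 − 149.25) + 441000 × (755 − 57)] × 10⁻⁶ = 1310.24 + 307.82 = 1618.06 kN·m.

M_n ≈ 1620 kN·m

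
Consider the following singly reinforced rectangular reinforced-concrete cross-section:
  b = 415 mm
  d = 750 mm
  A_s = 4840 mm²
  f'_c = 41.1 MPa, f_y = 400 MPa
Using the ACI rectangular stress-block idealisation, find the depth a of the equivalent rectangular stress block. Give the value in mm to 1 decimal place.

T = A_s f_y = 4840 × 400 = 1936000 N = 1936 kN.
Setting C = 0.85 f'_c a b equal to T: a = 1936000/(0.85 × 41.1 × 415) = 133.5 mm.

a ≈ 133.5 mm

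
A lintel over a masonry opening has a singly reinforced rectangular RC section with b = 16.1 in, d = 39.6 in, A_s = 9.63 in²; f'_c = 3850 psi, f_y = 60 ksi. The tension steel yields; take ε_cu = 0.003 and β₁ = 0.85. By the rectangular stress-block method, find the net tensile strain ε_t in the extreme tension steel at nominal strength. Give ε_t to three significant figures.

a = A_s f_y/(0.85 f'_c b) = 10.967 in.
β₁ = 0.85, so c = a/β₁ = 10.967/0.85 = 12.902 in.
From the linear strain diagram with ε_cu = 0.003: ε_t = 0.003 (d − c)/c = 0.003 × (39.6 − 12.902)/12.902 = 0.00621.
Since ε_t ≥ 0.005, the section is tension-controlled.

ε_t ≈ 0.00621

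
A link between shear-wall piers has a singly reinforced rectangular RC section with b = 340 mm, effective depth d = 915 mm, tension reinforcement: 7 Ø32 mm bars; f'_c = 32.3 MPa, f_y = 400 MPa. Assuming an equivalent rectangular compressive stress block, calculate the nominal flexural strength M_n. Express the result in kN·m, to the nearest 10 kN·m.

M_n ≈ 1790 kN·m

A_s = 7 × 804 = 5628 mm².
T = A_s f_y = 5628 × 400 = 2251200 N = 2251.2 kN.
From C = T: a = T/(0.85 f'_c b) = 2251200/(0.85 × 32.3 × 340) = 241.16 mm.
M_n = T(d − a/2) = 2251.2 kN × (915 − 120.58) mm = 1788.40 kN·m.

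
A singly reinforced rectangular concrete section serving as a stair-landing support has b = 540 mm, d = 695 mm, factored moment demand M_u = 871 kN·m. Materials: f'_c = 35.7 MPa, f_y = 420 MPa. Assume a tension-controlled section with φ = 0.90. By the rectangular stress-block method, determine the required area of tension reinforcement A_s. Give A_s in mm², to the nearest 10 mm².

M_n = M_u/φ = 871/0.90 = 967.778 kN·m.
With M_n = 0.85 f'_c a b (d − a/2), solve the quadratic for a:
a = d − √(d² − 2M_n/(0.85 f'_c b)) = 695 − √(695² − 2 × 967.778×10⁶/(0.85 × 35.7 × 540)) = 90.93 mm.
A_s = 0.85 f'_c a b / f_y = 0.85 × 35.7 × 90.93 × 540 / 420 = 3547.6 mm².

A_s ≈ 3550 mm²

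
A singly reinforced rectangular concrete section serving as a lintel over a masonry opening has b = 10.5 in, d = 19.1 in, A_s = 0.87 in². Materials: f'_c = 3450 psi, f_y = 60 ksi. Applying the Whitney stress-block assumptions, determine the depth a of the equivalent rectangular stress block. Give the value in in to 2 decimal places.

a ≈ 1.70 in

T = A_s f_y = 0.87 × 60 = 52.2 kips.
a = T/(0.85 f'_c b) = 52.2/(0.85 × 3.45 × 10.5) = 1.70 in.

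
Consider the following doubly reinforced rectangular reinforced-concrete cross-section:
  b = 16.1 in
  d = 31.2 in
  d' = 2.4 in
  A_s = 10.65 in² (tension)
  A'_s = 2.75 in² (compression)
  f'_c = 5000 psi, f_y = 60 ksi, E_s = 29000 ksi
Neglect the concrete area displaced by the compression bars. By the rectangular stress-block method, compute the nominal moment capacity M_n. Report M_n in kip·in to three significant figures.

M_n ≈ 17900 kip·in

Assume both steels yield.
a = (A_s − A'_s) f_y/(0.85 f'_c b) = (10.65 − 2.75) × 60/(0.85 × 5 × 16.1) = 6.927 in.
c = a/β₁ = 6.927/0.8 = 8.659 in; ε'_s = 0.003(c − d')/c = 0.0022 ≥ ε_y = 0.0021, so the compression steel yields.
M_n = (A_s − A'_s) f_y (d − a/2) + A'_s f_y (d − d') = 474 × (31.2 − 3.4635) + 165 × (31.2 − 2.4) = 13147.1 + 4752.0 = 17899.1 kip·in.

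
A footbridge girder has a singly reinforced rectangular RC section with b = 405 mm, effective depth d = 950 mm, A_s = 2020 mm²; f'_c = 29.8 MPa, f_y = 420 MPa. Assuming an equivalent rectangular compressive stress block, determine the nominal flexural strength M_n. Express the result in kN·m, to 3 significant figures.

T = A_s f_y = 2020 × 420 = 848400 N = 848.4 kN.
From C = T: a = T/(0.85 f'_c b) = 848400/(0.85 × 29.8 × 405) = 82.70 mm.
M_n = T(d − a/2) = 848.4 kN × (950 − 41.35) mm = 770.90 kN·m.

M_n ≈ 771 kN·m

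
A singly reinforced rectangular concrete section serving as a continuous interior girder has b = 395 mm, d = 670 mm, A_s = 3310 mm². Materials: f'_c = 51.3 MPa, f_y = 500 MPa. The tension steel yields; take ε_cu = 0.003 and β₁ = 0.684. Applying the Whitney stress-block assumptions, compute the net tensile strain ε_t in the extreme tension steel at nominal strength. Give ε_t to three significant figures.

a = A_s f_y/(0.85 f'_c b) = 96.09 mm.
β₁ = 0.684, so c = a/β₁ = 96.09/0.684 = 140.48 mm.
From the linear strain diagram with ε_cu = 0.003: ε_t = 0.003 (d − c)/c = 0.003 × (670 − 140.48)/140.48 = 0.0113.
Since ε_t ≥ 0.005, the section is tension-controlled.

ε_t ≈ 0.0113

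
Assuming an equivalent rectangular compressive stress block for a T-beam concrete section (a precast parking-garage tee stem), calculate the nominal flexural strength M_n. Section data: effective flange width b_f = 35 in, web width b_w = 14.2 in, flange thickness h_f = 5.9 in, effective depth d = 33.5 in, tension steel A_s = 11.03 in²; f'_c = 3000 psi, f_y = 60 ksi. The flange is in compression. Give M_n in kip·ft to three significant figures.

Tension: T = A_s f_y = 11.03 × 60 = 661.8 kips.
Try a within the flange: a = T/(0.85 f'_c b_f) = 661.8/(0.85 × 3 × 35) = 7.415 in.
a = 7.415 > h_f = 5.9 in: the block extends into the web. Split into flange-overhang and web parts.
C_f = 0.85 f'_c (b_f − b_w) h_f = 0.85 × 3 × (35 − 14.2) × 5.9 = 312.9 kips.
Remaining web compression depth: a_w = (T − C_f)/(0.85 f'_c b_w) = (661.8 − 312.9)/(0.85 × 3 × 14.2) = 9.635 in.
M_n = C_f(d − h_f/2) + (T − C_f)(d − a_w/2) = 312.9 × (33.5 − 2.95) + 348.9 × (33.5 − 4.8175) = 9559.1 + 10007.3 = 19566.4 kip·in.
M_n = 19566.4/12 = 1630.53 kip·ft.

M_n ≈ 1630 kip·ft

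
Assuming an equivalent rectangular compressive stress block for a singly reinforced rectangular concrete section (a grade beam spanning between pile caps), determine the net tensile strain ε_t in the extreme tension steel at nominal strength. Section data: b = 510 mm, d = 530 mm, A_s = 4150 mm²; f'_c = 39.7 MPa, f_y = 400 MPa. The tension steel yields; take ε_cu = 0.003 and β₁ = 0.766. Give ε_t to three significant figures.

ε_t ≈ 0.00963

a = A_s f_y/(0.85 f'_c b) = 96.46 mm.
β₁ = 0.766, so c = a/β₁ = 96.46/0.766 = 125.93 mm.
From the linear strain diagram with ε_cu = 0.003: ε_t = 0.003 (d − c)/c = 0.003 × (530 − 125.93)/125.93 = 0.00963.
Since ε_t ≥ 0.005, the section is tension-controlled.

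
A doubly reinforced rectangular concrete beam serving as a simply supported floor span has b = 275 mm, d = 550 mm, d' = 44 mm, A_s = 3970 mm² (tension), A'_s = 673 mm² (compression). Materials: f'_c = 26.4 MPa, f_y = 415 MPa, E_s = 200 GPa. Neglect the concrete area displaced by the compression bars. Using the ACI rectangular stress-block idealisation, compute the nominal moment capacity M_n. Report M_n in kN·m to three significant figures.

M_n ≈ 742 kN·m

Assume both tension and compression steel yield.
Net tension couple steel: A_s − A'_s = 3297 mm².
a = (A_s − A'_s) f_y / (0.85 f'_c b) = 1368255/(0.85 × 26.4 × 275) = 221.72 mm.
c = a/β₁ = 221.72/0.85 = 260.85 mm; ε'_s = 0.003(c − d')/c = 0.0025 ≥ f_y/E_s = 0.0021, so compression steel does yield.
M_n = (A_s − A'_s) f_y (d − a/2) + A'_s f_y (d − d') = [1368255 × (550 − 110.86) + 279295 × (550 − 44)] × 10⁻⁶ = 600.86 + 141.32 = 742.18 kN·m.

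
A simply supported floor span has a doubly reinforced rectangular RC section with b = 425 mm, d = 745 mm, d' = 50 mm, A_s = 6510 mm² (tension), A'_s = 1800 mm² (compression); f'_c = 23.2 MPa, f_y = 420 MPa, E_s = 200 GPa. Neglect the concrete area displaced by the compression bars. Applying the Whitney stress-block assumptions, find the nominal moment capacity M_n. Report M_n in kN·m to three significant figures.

Assume both tension and compression steel yield.
Net tension couple steel: A_s − A'_s = 4710 mm².
a = (A_s − A'_s) f_y / (0.85 f'_c b) = 1978200/(0.85 × 23.2 × 425) = 236.03 mm.
c = a/β₁ = 236.03/0.85 = 277.68 mm; ε'_s = 0.003(c − d')/c = 0.0025 ≥ f_y/E_s = 0.0021, so compression steel does yield.
M_n = (A_s − A'_s) f_y (d − a/2) + A'_s f_y (d − d') = [1978200 × (745 − 118.015) + 756000 × (745 − 50)] × 10⁻⁶ = 1240.30 + 525.42 = 1765.72 kN·m.

M_n ≈ 1770 kN·m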